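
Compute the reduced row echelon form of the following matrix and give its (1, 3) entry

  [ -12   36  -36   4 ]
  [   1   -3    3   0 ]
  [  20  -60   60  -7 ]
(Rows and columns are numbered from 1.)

3

ρ1 → -1/12·ρ1
  [  1   -3   3  -1/3 ]
  [  1   -3   3     0 ]
  [ 20  -60  60    -7 ]
ρ2 → ρ2 − ρ1
  [  1   -3   3  -1/3 ]
  [  0    0   0   1/3 ]
  [ 20  -60  60    -7 ]
ρ3 → ρ3 − 20·ρ1
  [ 1  -3  3  -1/3 ]
  [ 0   0  0   1/3 ]
  [ 0   0  0  -1/3 ]
ρ2 → 3·ρ2
  [ 1  -3  3  -1/3 ]
  [ 0   0  0     1 ]
  [ 0   0  0  -1/3 ]
ρ3 → ρ3 + 1/3·ρ2
  [ 1  -3  3  -1/3 ]
  [ 0   0  0     1 ]
  [ 0   0  0     0 ]
ρ1 → ρ1 + 1/3·ρ2
  [ 1  -3  3  0 ]
  [ 0   0  0  1 ]
  [ 0   0  0  0 ]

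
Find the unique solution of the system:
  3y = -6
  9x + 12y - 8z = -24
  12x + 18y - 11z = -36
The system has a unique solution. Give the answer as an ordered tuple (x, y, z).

Form the augmented matrix and row-reduce:
  [  0   3    0  |   -6 ]
  [  9  12   -8  |  -24 ]
  [ 12  18  -11  |  -36 ]
R1 <-> R2
  [  9  12   -8  |  -24 ]
  [  0   3    0  |   -6 ]
  [ 12  18  -11  |  -36 ]
R1 := 1/9·R1
  [  1  4/3  -8/9  |  -8/3 ]
  [  0    3     0  |    -6 ]
  [ 12   18   -11  |   -36 ]
R3 := R3 − 12·R1
  [ 1  4/3  -8/9  |  -8/3 ]
  [ 0    3     0  |    -6 ]
  [ 0    2  -1/3  |    -4 ]
R2 := 1/3·R2
  [ 1  4/3  -8/9  |  -8/3 ]
  [ 0    1     0  |    -2 ]
  [ 0    2  -1/3  |    -4 ]
R3 := R3 − 2·R2
  [ 1  4/3  -8/9  |  -8/3 ]
  [ 0    1     0  |    -2 ]
  [ 0    0  -1/3  |     0 ]
R3 := -3·R3
  [ 1  4/3  -8/9  |  -8/3 ]
  [ 0    1     0  |    -2 ]
  [ 0    0     1  |     0 ]
R1 := R1 + 8/9·R3
  [ 1  4/3  0  |  -8/3 ]
  [ 0    1  0  |    -2 ]
  [ 0    0  1  |     0 ]
R1 := R1 − 4/3·R2
  [ 1  0  0  |   0 ]
  [ 0  1  0  |  -2 ]
  [ 0  0  1  |   0 ]
Reading off the last column: x = 0, y = -2, z = 0.

(0, -2, 0)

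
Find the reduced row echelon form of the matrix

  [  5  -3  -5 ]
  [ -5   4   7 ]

[[1, 0, 1/5], [0, 1, 2]]

R1 → 1/5·R1
R2 → R2 + 5·R1
R1 → R1 + 3/5·R2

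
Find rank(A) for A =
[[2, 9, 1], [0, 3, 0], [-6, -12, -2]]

rank = 3

ρ1 → 1/2·ρ1
ρ3 → ρ3 + 6·ρ1
ρ2 → 1/3·ρ2
ρ3 → ρ3 − 15·ρ2
ρ1 → ρ1 − 1/2·ρ3
ρ1 → ρ1 − 9/2·ρ2
The reduced form has 3 nonzero rows.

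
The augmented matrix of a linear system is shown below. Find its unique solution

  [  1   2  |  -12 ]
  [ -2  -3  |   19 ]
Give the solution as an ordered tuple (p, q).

(-2, -5)

R2 ← R2 + 2·R1
  [ 1  2  |  -12 ]
  [ 0  1  |   -5 ]
R1 ← R1 − 2·R2
  [ 1  0  |  -2 ]
  [ 0  1  |  -5 ]
Reading off the last column: p = -2, q = -5.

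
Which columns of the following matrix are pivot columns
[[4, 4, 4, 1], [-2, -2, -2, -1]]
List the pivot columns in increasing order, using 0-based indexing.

0, 3

ρ1 -> 1/4·ρ1
  [  1   1   1  1/4 ]
  [ -2  -2  -2   -1 ]
ρ2 -> ρ2 + 2·ρ1
  [ 1  1  1   1/4 ]
  [ 0  0  0  -1/2 ]
ρ2 -> -2·ρ2
  [ 1  1  1  1/4 ]
  [ 0  0  0    1 ]
ρ1 -> ρ1 − 1/4·ρ2
  [ 1  1  1  0 ]
  [ 0  0  0  1 ]
Pivot columns are the columns containing a leading 1.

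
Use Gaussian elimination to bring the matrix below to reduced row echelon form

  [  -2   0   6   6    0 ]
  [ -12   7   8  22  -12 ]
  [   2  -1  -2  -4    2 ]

[[1, 0, -3, -3, 0], [0, 1, -4, -2, 0], [0, 0, 0, 0, 1]]

ρ1 -> -1/2·ρ1
ρ2 -> ρ2 + 12·ρ1
ρ3 -> ρ3 − 2·ρ1
ρ2 -> 1/7·ρ2
ρ3 -> ρ3 + ρ2
ρ3 -> 7/2·ρ3
ρ2 -> ρ2 + 12/7·ρ3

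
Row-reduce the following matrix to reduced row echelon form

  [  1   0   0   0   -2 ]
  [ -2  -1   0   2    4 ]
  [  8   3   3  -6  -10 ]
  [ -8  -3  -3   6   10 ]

[[1, 0, 0, 0, -2], [0, 1, 0, -2, 0], [0, 0, 1, 0, 2], [0, 0, 0, 0, 0]]

R2 := R2 + 2·R1
  [  1   0   0   0   -2 ]
  [  0  -1   0   2    0 ]
  [  8   3   3  -6  -10 ]
  [ -8  -3  -3   6   10 ]
R3 := R3 − 8·R1
  [  1   0   0   0  -2 ]
  [  0  -1   0   2   0 ]
  [  0   3   3  -6   6 ]
  [ -8  -3  -3   6  10 ]
R4 := R4 + 8·R1
  [ 1   0   0   0  -2 ]
  [ 0  -1   0   2   0 ]
  [ 0   3   3  -6   6 ]
  [ 0  -3  -3   6  -6 ]
R2 := -1·R2
  [ 1   0   0   0  -2 ]
  [ 0   1   0  -2   0 ]
  [ 0   3   3  -6   6 ]
  [ 0  -3  -3   6  -6 ]
R3 := R3 − 3·R2
  [ 1   0   0   0  -2 ]
  [ 0   1   0  -2   0 ]
  [ 0   0   3   0   6 ]
  [ 0  -3  -3   6  -6 ]
R4 := R4 + 3·R2
  [ 1  0   0   0  -2 ]
  [ 0  1   0  -2   0 ]
  [ 0  0   3   0   6 ]
  [ 0  0  -3   0  -6 ]
R3 := 1/3·R3
  [ 1  0   0   0  -2 ]
  [ 0  1   0  -2   0 ]
  [ 0  0   1   0   2 ]
  [ 0  0  -3   0  -6 ]
R4 := R4 + 3·R3
  [ 1  0  0   0  -2 ]
  [ 0  1  0  -2   0 ]
  [ 0  0  1   0   2 ]
  [ 0  0  0   0   0 ]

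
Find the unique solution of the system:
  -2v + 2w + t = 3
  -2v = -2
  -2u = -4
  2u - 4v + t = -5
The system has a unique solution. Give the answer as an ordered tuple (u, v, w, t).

(2, 1, 5, -5)

Form the augmented matrix and row-reduce:
  [  0  -2  2  1  |   3 ]
  [  0  -2  0  0  |  -2 ]
  [ -2   0  0  0  |  -4 ]
  [  2  -4  0  1  |  -5 ]
r1 <-> r3
r1 ← -1/2·r1
r4 ← r4 − 2·r1
r2 ← -1/2·r2
r3 ← r3 + 2·r2
r4 ← r4 + 4·r2
r3 ← 1/2·r3
r3 ← r3 − 1/2·r4
Reading off the last column: u = 2, v = 1, w = 5, t = -5.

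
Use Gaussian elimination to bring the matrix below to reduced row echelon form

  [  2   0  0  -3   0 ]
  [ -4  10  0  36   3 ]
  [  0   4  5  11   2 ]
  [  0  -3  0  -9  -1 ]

R1 ← 1/2·R1
  [  1   0  0  -3/2   0 ]
  [ -4  10  0    36   3 ]
  [  0   4  5    11   2 ]
  [  0  -3  0    -9  -1 ]
R2 ← R2 + 4·R1
  [ 1   0  0  -3/2   0 ]
  [ 0  10  0    30   3 ]
  [ 0   4  5    11   2 ]
  [ 0  -3  0    -9  -1 ]
R2 ← 1/10·R2
  [ 1   0  0  -3/2     0 ]
  [ 0   1  0     3  3/10 ]
  [ 0   4  5    11     2 ]
  [ 0  -3  0    -9    -1 ]
R3 ← R3 − 4·R2
  [ 1   0  0  -3/2     0 ]
  [ 0   1  0     3  3/10 ]
  [ 0   0  5    -1   4/5 ]
  [ 0  -3  0    -9    -1 ]
R4 ← R4 + 3·R2
  [ 1  0  0  -3/2      0 ]
  [ 0  1  0     3   3/10 ]
  [ 0  0  5    -1    4/5 ]
  [ 0  0  0     0  -1/10 ]
R3 ← 1/5·R3
  [ 1  0  0  -3/2      0 ]
  [ 0  1  0     3   3/10 ]
  [ 0  0  1  -1/5   4/25 ]
  [ 0  0  0     0  -1/10 ]
R4 ← -10·R4
  [ 1  0  0  -3/2     0 ]
  [ 0  1  0     3  3/10 ]
  [ 0  0  1  -1/5  4/25 ]
  [ 0  0  0     0     1 ]
R3 ← R3 − 4/25·R4
  [ 1  0  0  -3/2     0 ]
  [ 0  1  0     3  3/10 ]
  [ 0  0  1  -1/5     0 ]
  [ 0  0  0     0     1 ]
R2 ← R2 − 3/10·R4
  [ 1  0  0  -3/2  0 ]
  [ 0  1  0     3  0 ]
  [ 0  0  1  -1/5  0 ]
  [ 0  0  0     0  1 ]

[[1, 0, 0, -3/2, 0], [0, 1, 0, 3, 0], [0, 0, 1, -1/5, 0], [0, 0, 0, 0, 1]]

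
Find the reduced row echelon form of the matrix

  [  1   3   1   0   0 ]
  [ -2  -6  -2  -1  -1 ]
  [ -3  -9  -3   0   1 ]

r2 -> r2 + 2·r1
  [  1   3   1   0   0 ]
  [  0   0   0  -1  -1 ]
  [ -3  -9  -3   0   1 ]
r3 -> r3 + 3·r1
  [ 1  3  1   0   0 ]
  [ 0  0  0  -1  -1 ]
  [ 0  0  0   0   1 ]
r2 -> -1·r2
  [ 1  3  1  0  0 ]
  [ 0  0  0  1  1 ]
  [ 0  0  0  0  1 ]
r2 -> r2 − r3
  [ 1  3  1  0  0 ]
  [ 0  0  0  1  0 ]
  [ 0  0  0  0  1 ]

[[1, 3, 1, 0, 0], [0, 0, 0, 1, 0], [0, 0, 0, 0, 1]]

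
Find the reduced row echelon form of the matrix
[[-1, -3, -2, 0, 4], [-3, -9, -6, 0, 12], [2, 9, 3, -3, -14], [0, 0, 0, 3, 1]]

[[1, 0, 3, 0, 1], [0, 1, -1/3, 0, -5/3], [0, 0, 0, 1, 1/3], [0, 0, 0, 0, 0]]

ρ1 → -1·ρ1
  [  1   3   2   0   -4 ]
  [ -3  -9  -6   0   12 ]
  [  2   9   3  -3  -14 ]
  [  0   0   0   3    1 ]
ρ2 → ρ2 + 3·ρ1
  [ 1  3  2   0   -4 ]
  [ 0  0  0   0    0 ]
  [ 2  9  3  -3  -14 ]
  [ 0  0  0   3    1 ]
ρ3 → ρ3 − 2·ρ1
  [ 1  3   2   0  -4 ]
  [ 0  0   0   0   0 ]
  [ 0  3  -1  -3  -6 ]
  [ 0  0   0   3   1 ]
ρ2 <-> ρ3
  [ 1  3   2   0  -4 ]
  [ 0  3  -1  -3  -6 ]
  [ 0  0   0   0   0 ]
  [ 0  0   0   3   1 ]
ρ2 → 1/3·ρ2
  [ 1  3     2   0  -4 ]
  [ 0  1  -1/3  -1  -2 ]
  [ 0  0     0   0   0 ]
  [ 0  0     0   3   1 ]
ρ3 <-> ρ4
  [ 1  3     2   0  -4 ]
  [ 0  1  -1/3  -1  -2 ]
  [ 0  0     0   3   1 ]
  [ 0  0     0   0   0 ]
ρ3 → 1/3·ρ3
  [ 1  3     2   0   -4 ]
  [ 0  1  -1/3  -1   -2 ]
  [ 0  0     0   1  1/3 ]
  [ 0  0     0   0    0 ]
ρ2 → ρ2 + ρ3
  [ 1  3     2  0    -4 ]
  [ 0  1  -1/3  0  -5/3 ]
  [ 0  0     0  1   1/3 ]
  [ 0  0     0  0     0 ]
ρ1 → ρ1 − 3·ρ2
  [ 1  0     3  0     1 ]
  [ 0  1  -1/3  0  -5/3 ]
  [ 0  0     0  1   1/3 ]
  [ 0  0     0  0     0 ]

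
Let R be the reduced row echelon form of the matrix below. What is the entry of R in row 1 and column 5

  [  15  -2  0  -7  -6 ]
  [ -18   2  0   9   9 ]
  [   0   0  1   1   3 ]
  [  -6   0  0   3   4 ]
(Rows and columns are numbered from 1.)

r1 ← 1/15·r1
  [   1  -2/15  0  -7/15  -2/5 ]
  [ -18      2  0      9     9 ]
  [   0      0  1      1     3 ]
  [  -6      0  0      3     4 ]
r2 ← r2 + 18·r1
  [  1  -2/15  0  -7/15  -2/5 ]
  [  0   -2/5  0    3/5   9/5 ]
  [  0      0  1      1     3 ]
  [ -6      0  0      3     4 ]
r4 ← r4 + 6·r1
  [ 1  -2/15  0  -7/15  -2/5 ]
  [ 0   -2/5  0    3/5   9/5 ]
  [ 0      0  1      1     3 ]
  [ 0   -4/5  0    1/5   8/5 ]
r2 ← -5/2·r2
  [ 1  -2/15  0  -7/15  -2/5 ]
  [ 0      1  0   -3/2  -9/2 ]
  [ 0      0  1      1     3 ]
  [ 0   -4/5  0    1/5   8/5 ]
r4 ← r4 + 4/5·r2
  [ 1  -2/15  0  -7/15  -2/5 ]
  [ 0      1  0   -3/2  -9/2 ]
  [ 0      0  1      1     3 ]
  [ 0      0  0     -1    -2 ]
r4 ← -1·r4
  [ 1  -2/15  0  -7/15  -2/5 ]
  [ 0      1  0   -3/2  -9/2 ]
  [ 0      0  1      1     3 ]
  [ 0      0  0      1     2 ]
r3 ← r3 − r4
  [ 1  -2/15  0  -7/15  -2/5 ]
  [ 0      1  0   -3/2  -9/2 ]
  [ 0      0  1      0     1 ]
  [ 0      0  0      1     2 ]
r2 ← r2 + 3/2·r4
  [ 1  -2/15  0  -7/15  -2/5 ]
  [ 0      1  0      0  -3/2 ]
  [ 0      0  1      0     1 ]
  [ 0      0  0      1     2 ]
r1 ← r1 + 7/15·r4
  [ 1  -2/15  0  0  8/15 ]
  [ 0      1  0  0  -3/2 ]
  [ 0      0  1  0     1 ]
  [ 0      0  0  1     2 ]
r1 ← r1 + 2/15·r2
  [ 1  0  0  0   1/3 ]
  [ 0  1  0  0  -3/2 ]
  [ 0  0  1  0     1 ]
  [ 0  0  0  1     2 ]

1/3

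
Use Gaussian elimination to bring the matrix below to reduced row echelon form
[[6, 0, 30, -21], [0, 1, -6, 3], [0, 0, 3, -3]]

[[1, 0, 0, 3/2], [0, 1, 0, -3], [0, 0, 1, -1]]

Multiply r1 by 1/6.
Multiply r3 by 1/3.
Add 6 times r3 to r2.
Subtract 5 times r3 from r1.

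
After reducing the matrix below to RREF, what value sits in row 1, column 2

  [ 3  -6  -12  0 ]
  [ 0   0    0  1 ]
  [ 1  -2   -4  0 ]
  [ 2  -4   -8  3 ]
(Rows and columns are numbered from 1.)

Multiply R1 by 1/3.
  [ 1  -2  -4  0 ]
  [ 0   0   0  1 ]
  [ 1  -2  -4  0 ]
  [ 2  -4  -8  3 ]
Subtract R1 from R3.
  [ 1  -2  -4  0 ]
  [ 0   0   0  1 ]
  [ 0   0   0  0 ]
  [ 2  -4  -8  3 ]
Subtract 2 times R1 from R4.
  [ 1  -2  -4  0 ]
  [ 0   0   0  1 ]
  [ 0   0   0  0 ]
  [ 0   0   0  3 ]
Subtract 3 times R2 from R4.
  [ 1  -2  -4  0 ]
  [ 0   0   0  1 ]
  [ 0   0   0  0 ]
  [ 0   0   0  0 ]

-2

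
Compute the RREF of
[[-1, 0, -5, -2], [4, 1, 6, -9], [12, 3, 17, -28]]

[[1, 0, 0, -3], [0, 1, 0, -3], [0, 0, 1, 1]]

ρ1 := -1·ρ1
  [  1  0   5    2 ]
  [  4  1   6   -9 ]
  [ 12  3  17  -28 ]
ρ2 := ρ2 − 4·ρ1
  [  1  0    5    2 ]
  [  0  1  -14  -17 ]
  [ 12  3   17  -28 ]
ρ3 := ρ3 − 12·ρ1
  [ 1  0    5    2 ]
  [ 0  1  -14  -17 ]
  [ 0  3  -43  -52 ]
ρ3 := ρ3 − 3·ρ2
  [ 1  0    5    2 ]
  [ 0  1  -14  -17 ]
  [ 0  0   -1   -1 ]
ρ3 := -1·ρ3
  [ 1  0    5    2 ]
  [ 0  1  -14  -17 ]
  [ 0  0    1    1 ]
ρ2 := ρ2 + 14·ρ3
  [ 1  0  5   2 ]
  [ 0  1  0  -3 ]
  [ 0  0  1   1 ]
ρ1 := ρ1 − 5·ρ3
  [ 1  0  0  -3 ]
  [ 0  1  0  -3 ]
  [ 0  0  1   1 ]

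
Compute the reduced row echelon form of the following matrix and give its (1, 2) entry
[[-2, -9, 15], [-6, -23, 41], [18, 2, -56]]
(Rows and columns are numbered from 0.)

-1

R1 -> -1/2·R1
  [  1  9/2  -15/2 ]
  [ -6  -23     41 ]
  [ 18    2    -56 ]
R2 -> R2 + 6·R1
  [  1  9/2  -15/2 ]
  [  0    4     -4 ]
  [ 18    2    -56 ]
R3 -> R3 − 18·R1
  [ 1  9/2  -15/2 ]
  [ 0    4     -4 ]
  [ 0  -79     79 ]
R2 -> 1/4·R2
  [ 1  9/2  -15/2 ]
  [ 0    1     -1 ]
  [ 0  -79     79 ]
R3 -> R3 + 79·R2
  [ 1  9/2  -15/2 ]
  [ 0    1     -1 ]
  [ 0    0      0 ]
R1 -> R1 − 9/2·R2
  [ 1  0  -3 ]
  [ 0  1  -1 ]
  [ 0  0   0 ]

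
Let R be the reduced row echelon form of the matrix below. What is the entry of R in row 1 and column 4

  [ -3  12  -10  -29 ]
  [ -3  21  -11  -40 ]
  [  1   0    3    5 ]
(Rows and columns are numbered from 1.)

Multiply r1 by -1/3.
  [  1  -4  10/3  29/3 ]
  [ -3  21   -11   -40 ]
  [  1   0     3     5 ]
Add 3 times r1 to r2.
  [ 1  -4  10/3  29/3 ]
  [ 0   9    -1   -11 ]
  [ 1   0     3     5 ]
Subtract r1 from r3.
  [ 1  -4  10/3   29/3 ]
  [ 0   9    -1    -11 ]
  [ 0   4  -1/3  -14/3 ]
Multiply r2 by 1/9.
  [ 1  -4  10/3   29/3 ]
  [ 0   1  -1/9  -11/9 ]
  [ 0   4  -1/3  -14/3 ]
Subtract 4 times r2 from r3.
  [ 1  -4  10/3   29/3 ]
  [ 0   1  -1/9  -11/9 ]
  [ 0   0   1/9    2/9 ]
Multiply r3 by 9.
  [ 1  -4  10/3   29/3 ]
  [ 0   1  -1/9  -11/9 ]
  [ 0   0     1      2 ]
Add 1/9 times r3 to r2.
  [ 1  -4  10/3  29/3 ]
  [ 0   1     0    -1 ]
  [ 0   0     1     2 ]
Subtract 10/3 times r3 from r1.
  [ 1  -4  0   3 ]
  [ 0   1  0  -1 ]
  [ 0   0  1   2 ]
Add 4 times r2 to r1.
  [ 1  0  0  -1 ]
  [ 0  1  0  -1 ]
  [ 0  0  1   2 ]

-1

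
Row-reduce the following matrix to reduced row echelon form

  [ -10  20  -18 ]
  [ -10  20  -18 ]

[[1, -2, 9/5], [0, 0, 0]]

r1 ← -1/10·r1
  [   1  -2  9/5 ]
  [ -10  20  -18 ]
r2 ← r2 + 10·r1
  [ 1  -2  9/5 ]
  [ 0   0    0 ]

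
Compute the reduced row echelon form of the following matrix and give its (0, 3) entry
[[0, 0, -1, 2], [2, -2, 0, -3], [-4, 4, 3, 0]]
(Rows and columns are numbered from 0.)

Swap r1 and r2.
Multiply r1 by 1/2.
Add 4 times r1 to r3.
Multiply r2 by -1.
Subtract 3 times r2 from r3.

-3/2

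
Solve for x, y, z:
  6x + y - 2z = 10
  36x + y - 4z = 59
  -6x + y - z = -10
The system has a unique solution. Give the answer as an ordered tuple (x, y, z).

Form the augmented matrix and row-reduce:
  [  6  1  -2  |   10 ]
  [ 36  1  -4  |   59 ]
  [ -6  1  -1  |  -10 ]
r1 := 1/6·r1
r2 := r2 − 36·r1
r3 := r3 + 6·r1
r2 := -1/5·r2
r3 := r3 − 2·r2
r3 := 5·r3
r2 := r2 + 8/5·r3
r1 := r1 + 1/3·r3
r1 := r1 − 1/6·r2
Reading off the last column: x = 3/2, y = -3, z = -2.

(3/2, -3, -2)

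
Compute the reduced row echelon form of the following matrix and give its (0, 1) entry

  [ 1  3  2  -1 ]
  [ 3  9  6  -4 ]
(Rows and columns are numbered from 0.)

3

R2 -> R2 − 3·R1
  [ 1  3  2  -1 ]
  [ 0  0  0  -1 ]
R2 -> -1·R2
  [ 1  3  2  -1 ]
  [ 0  0  0   1 ]
R1 -> R1 + R2
  [ 1  3  2  0 ]
  [ 0  0  0  1 ]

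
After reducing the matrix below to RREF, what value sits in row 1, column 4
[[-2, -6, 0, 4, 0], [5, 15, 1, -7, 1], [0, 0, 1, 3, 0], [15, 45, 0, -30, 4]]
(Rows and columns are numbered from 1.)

R1 → -1/2·R1
  [  1   3  0   -2  0 ]
  [  5  15  1   -7  1 ]
  [  0   0  1    3  0 ]
  [ 15  45  0  -30  4 ]
R2 → R2 − 5·R1
  [  1   3  0   -2  0 ]
  [  0   0  1    3  1 ]
  [  0   0  1    3  0 ]
  [ 15  45  0  -30  4 ]
R4 → R4 − 15·R1
  [ 1  3  0  -2  0 ]
  [ 0  0  1   3  1 ]
  [ 0  0  1   3  0 ]
  [ 0  0  0   0  4 ]
R3 → R3 − R2
  [ 1  3  0  -2   0 ]
  [ 0  0  1   3   1 ]
  [ 0  0  0   0  -1 ]
  [ 0  0  0   0   4 ]
R3 → -1·R3
  [ 1  3  0  -2  0 ]
  [ 0  0  1   3  1 ]
  [ 0  0  0   0  1 ]
  [ 0  0  0   0  4 ]
R4 → R4 − 4·R3
  [ 1  3  0  -2  0 ]
  [ 0  0  1   3  1 ]
  [ 0  0  0   0  1 ]
  [ 0  0  0   0  0 ]
R2 → R2 − R3
  [ 1  3  0  -2  0 ]
  [ 0  0  1   3  0 ]
  [ 0  0  0   0  1 ]
  [ 0  0  0   0  0 ]

-2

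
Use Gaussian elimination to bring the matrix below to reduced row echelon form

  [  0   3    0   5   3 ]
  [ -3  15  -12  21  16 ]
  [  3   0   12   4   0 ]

R1 ↔ R2
R1 := -1/3·R1
R3 := R3 − 3·R1
R2 := 1/3·R2
R3 := R3 − 15·R2
R2 := R2 − R3
R1 := R1 + 16/3·R3
R1 := R1 + 5·R2

[[1, 0, 4, 4/3, 0], [0, 1, 0, 5/3, 0], [0, 0, 0, 0, 1]]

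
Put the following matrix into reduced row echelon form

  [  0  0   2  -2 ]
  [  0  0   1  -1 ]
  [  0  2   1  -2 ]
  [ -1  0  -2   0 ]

ρ1 <-> ρ4
ρ1 ← -1·ρ1
ρ2 <-> ρ3
ρ2 ← 1/2·ρ2
ρ4 ← ρ4 − 2·ρ3
ρ2 ← ρ2 − 1/2·ρ3
ρ1 ← ρ1 − 2·ρ3

[[1, 0, 0, 2], [0, 1, 0, -1/2], [0, 0, 1, -1], [0, 0, 0, 0]]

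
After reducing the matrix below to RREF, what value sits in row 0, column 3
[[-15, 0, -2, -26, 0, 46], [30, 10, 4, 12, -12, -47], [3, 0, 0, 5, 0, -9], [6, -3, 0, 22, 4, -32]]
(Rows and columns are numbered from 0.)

5/3

Multiply r1 by -1/15.
Subtract 30 times r1 from r2.
Subtract 3 times r1 from r3.
Subtract 6 times r1 from r4.
Multiply r2 by 1/10.
Add 3 times r2 to r4.
Multiply r3 by -5/2.
Add 4/5 times r3 to r4.
Multiply r4 by 5/2.
Add 6/5 times r4 to r2.
Subtract 2/15 times r3 from r1.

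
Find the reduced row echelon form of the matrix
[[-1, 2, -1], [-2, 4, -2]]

[[1, -2, 1], [0, 0, 0]]

r1 -> -1·r1
  [  1  -2   1 ]
  [ -2   4  -2 ]
r2 -> r2 + 2·r1
  [ 1  -2  1 ]
  [ 0   0  0 ]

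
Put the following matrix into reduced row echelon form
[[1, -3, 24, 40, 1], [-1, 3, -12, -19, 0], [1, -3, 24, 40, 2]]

R2 → R2 + R1
R3 → R3 − R1
R2 → 1/12·R2
R2 → R2 − 1/12·R3
R1 → R1 − R3
R1 → R1 − 24·R2

[[1, -3, 0, -2, 0], [0, 0, 1, 7/4, 0], [0, 0, 0, 0, 1]]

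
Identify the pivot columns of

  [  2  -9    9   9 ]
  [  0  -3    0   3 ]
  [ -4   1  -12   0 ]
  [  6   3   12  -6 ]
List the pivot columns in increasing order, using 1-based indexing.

r1 := 1/2·r1
r3 := r3 + 4·r1
r4 := r4 − 6·r1
r2 := -1/3·r2
r3 := r3 + 17·r2
r4 := r4 − 30·r2
r3 := 1/6·r3
r4 := r4 + 15·r3
r4 := -2·r4
r3 := r3 − 1/6·r4
r2 := r2 + r4
r1 := r1 − 9/2·r4
r1 := r1 − 9/2·r3
r1 := r1 + 9/2·r2
Pivot columns are the columns containing a leading 1.

1, 2, 3, 4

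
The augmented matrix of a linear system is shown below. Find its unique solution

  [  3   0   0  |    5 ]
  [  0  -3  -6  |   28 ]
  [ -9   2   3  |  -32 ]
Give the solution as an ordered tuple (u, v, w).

(5/3, -6, -5/3)

ρ1 := 1/3·ρ1
ρ3 := ρ3 + 9·ρ1
ρ2 := -1/3·ρ2
ρ3 := ρ3 − 2·ρ2
ρ3 := -1·ρ3
ρ2 := ρ2 − 2·ρ3
Reading off the last column: u = 5/3, v = -6, w = -5/3.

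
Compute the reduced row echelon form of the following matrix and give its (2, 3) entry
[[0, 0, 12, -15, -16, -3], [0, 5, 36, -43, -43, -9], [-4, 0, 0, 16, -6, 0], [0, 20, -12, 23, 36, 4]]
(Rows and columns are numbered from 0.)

R1 <=> R3
  [ -4   0    0   16   -6   0 ]
  [  0   5   36  -43  -43  -9 ]
  [  0   0   12  -15  -16  -3 ]
  [  0  20  -12   23   36   4 ]
R1 -> -1/4·R1
  [ 1   0    0   -4  3/2   0 ]
  [ 0   5   36  -43  -43  -9 ]
  [ 0   0   12  -15  -16  -3 ]
  [ 0  20  -12   23   36   4 ]
R2 -> 1/5·R2
  [ 1   0     0     -4    3/2     0 ]
  [ 0   1  36/5  -43/5  -43/5  -9/5 ]
  [ 0   0    12    -15    -16    -3 ]
  [ 0  20   -12     23     36     4 ]
R4 -> R4 − 20·R2
  [ 1  0     0     -4    3/2     0 ]
  [ 0  1  36/5  -43/5  -43/5  -9/5 ]
  [ 0  0    12    -15    -16    -3 ]
  [ 0  0  -156    195    208    40 ]
R3 -> 1/12·R3
  [ 1  0     0     -4    3/2     0 ]
  [ 0  1  36/5  -43/5  -43/5  -9/5 ]
  [ 0  0     1   -5/4   -4/3  -1/4 ]
  [ 0  0  -156    195    208    40 ]
R4 -> R4 + 156·R3
  [ 1  0     0     -4    3/2     0 ]
  [ 0  1  36/5  -43/5  -43/5  -9/5 ]
  [ 0  0     1   -5/4   -4/3  -1/4 ]
  [ 0  0     0      0      0     1 ]
R3 -> R3 + 1/4·R4
  [ 1  0     0     -4    3/2     0 ]
  [ 0  1  36/5  -43/5  -43/5  -9/5 ]
  [ 0  0     1   -5/4   -4/3     0 ]
  [ 0  0     0      0      0     1 ]
R2 -> R2 + 9/5·R4
  [ 1  0     0     -4    3/2  0 ]
  [ 0  1  36/5  -43/5  -43/5  0 ]
  [ 0  0     1   -5/4   -4/3  0 ]
  [ 0  0     0      0      0  1 ]
R2 -> R2 − 36/5·R3
  [ 1  0  0    -4   3/2  0 ]
  [ 0  1  0   2/5     1  0 ]
  [ 0  0  1  -5/4  -4/3  0 ]
  [ 0  0  0     0     0  1 ]

-5/4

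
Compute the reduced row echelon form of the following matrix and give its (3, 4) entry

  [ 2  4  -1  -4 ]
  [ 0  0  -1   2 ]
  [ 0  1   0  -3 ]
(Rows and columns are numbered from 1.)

-2

R1 → 1/2·R1
  [ 1  2  -1/2  -2 ]
  [ 0  0    -1   2 ]
  [ 0  1     0  -3 ]
R2 ↔ R3
  [ 1  2  -1/2  -2 ]
  [ 0  1     0  -3 ]
  [ 0  0    -1   2 ]
R3 → -1·R3
  [ 1  2  -1/2  -2 ]
  [ 0  1     0  -3 ]
  [ 0  0     1  -2 ]
R1 → R1 + 1/2·R3
  [ 1  2  0  -3 ]
  [ 0  1  0  -3 ]
  [ 0  0  1  -2 ]
R1 → R1 − 2·R2
  [ 1  0  0   3 ]
  [ 0  1  0  -3 ]
  [ 0  0  1  -2 ]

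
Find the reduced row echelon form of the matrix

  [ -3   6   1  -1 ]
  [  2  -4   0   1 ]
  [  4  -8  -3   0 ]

R1 ← -1/3·R1
  [ 1  -2  -1/3  1/3 ]
  [ 2  -4     0    1 ]
  [ 4  -8    -3    0 ]
R2 ← R2 − 2·R1
  [ 1  -2  -1/3  1/3 ]
  [ 0   0   2/3  1/3 ]
  [ 4  -8    -3    0 ]
R3 ← R3 − 4·R1
  [ 1  -2  -1/3   1/3 ]
  [ 0   0   2/3   1/3 ]
  [ 0   0  -5/3  -4/3 ]
R2 ← 3/2·R2
  [ 1  -2  -1/3   1/3 ]
  [ 0   0     1   1/2 ]
  [ 0   0  -5/3  -4/3 ]
R3 ← R3 + 5/3·R2
  [ 1  -2  -1/3   1/3 ]
  [ 0   0     1   1/2 ]
  [ 0   0     0  -1/2 ]
R3 ← -2·R3
  [ 1  -2  -1/3  1/3 ]
  [ 0   0     1  1/2 ]
  [ 0   0     0    1 ]
R2 ← R2 − 1/2·R3
  [ 1  -2  -1/3  1/3 ]
  [ 0   0     1    0 ]
  [ 0   0     0    1 ]
R1 ← R1 − 1/3·R3
  [ 1  -2  -1/3  0 ]
  [ 0   0     1  0 ]
  [ 0   0     0  1 ]
R1 ← R1 + 1/3·R2
  [ 1  -2  0  0 ]
  [ 0   0  1  0 ]
  [ 0   0  0  1 ]

[[1, -2, 0, 0], [0, 0, 1, 0], [0, 0, 0, 1]]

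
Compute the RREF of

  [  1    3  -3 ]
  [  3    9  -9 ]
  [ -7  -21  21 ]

Subtract 3 times R1 from R2.
  [  1    3  -3 ]
  [  0    0   0 ]
  [ -7  -21  21 ]
Add 7 times R1 to R3.
  [ 1  3  -3 ]
  [ 0  0   0 ]
  [ 0  0   0 ]

[[1, 3, -3], [0, 0, 0], [0, 0, 0]]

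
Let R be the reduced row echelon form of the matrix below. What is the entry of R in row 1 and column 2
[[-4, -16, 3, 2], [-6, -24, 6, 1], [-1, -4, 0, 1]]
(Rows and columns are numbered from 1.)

4

Multiply ρ1 by -1/4.
  [  1    4  -3/4  -1/2 ]
  [ -6  -24     6     1 ]
  [ -1   -4     0     1 ]
Add 6 times ρ1 to ρ2.
  [  1   4  -3/4  -1/2 ]
  [  0   0   3/2    -2 ]
  [ -1  -4     0     1 ]
Add ρ1 to ρ3.
  [ 1  4  -3/4  -1/2 ]
  [ 0  0   3/2    -2 ]
  [ 0  0  -3/4   1/2 ]
Multiply ρ2 by 2/3.
  [ 1  4  -3/4  -1/2 ]
  [ 0  0     1  -4/3 ]
  [ 0  0  -3/4   1/2 ]
Add 3/4 times ρ2 to ρ3.
  [ 1  4  -3/4  -1/2 ]
  [ 0  0     1  -4/3 ]
  [ 0  0     0  -1/2 ]
Multiply ρ3 by -2.
  [ 1  4  -3/4  -1/2 ]
  [ 0  0     1  -4/3 ]
  [ 0  0     0     1 ]
Add 4/3 times ρ3 to ρ2.
  [ 1  4  -3/4  -1/2 ]
  [ 0  0     1     0 ]
  [ 0  0     0     1 ]
Add 1/2 times ρ3 to ρ1.
  [ 1  4  -3/4  0 ]
  [ 0  0     1  0 ]
  [ 0  0     0  1 ]
Add 3/4 times ρ2 to ρ1.
  [ 1  4  0  0 ]
  [ 0  0  1  0 ]
  [ 0  0  0  1 ]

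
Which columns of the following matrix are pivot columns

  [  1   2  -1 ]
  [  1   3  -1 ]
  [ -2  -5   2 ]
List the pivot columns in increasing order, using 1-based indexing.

r2 → r2 − r1
  [  1   2  -1 ]
  [  0   1   0 ]
  [ -2  -5   2 ]
r3 → r3 + 2·r1
  [ 1   2  -1 ]
  [ 0   1   0 ]
  [ 0  -1   0 ]
r3 → r3 + r2
  [ 1  2  -1 ]
  [ 0  1   0 ]
  [ 0  0   0 ]
r1 → r1 − 2·r2
  [ 1  0  -1 ]
  [ 0  1   0 ]
  [ 0  0   0 ]
Pivot columns are the columns containing a leading 1.

1, 2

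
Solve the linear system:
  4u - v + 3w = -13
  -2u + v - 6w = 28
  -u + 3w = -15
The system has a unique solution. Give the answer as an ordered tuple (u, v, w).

Form the augmented matrix and row-reduce:
  [  4  -1   3  |  -13 ]
  [ -2   1  -6  |   28 ]
  [ -1   0   3  |  -15 ]
R1 ← 1/4·R1
  [  1  -1/4  3/4  |  -13/4 ]
  [ -2     1   -6  |     28 ]
  [ -1     0    3  |    -15 ]
R2 ← R2 + 2·R1
  [  1  -1/4   3/4  |  -13/4 ]
  [  0   1/2  -9/2  |   43/2 ]
  [ -1     0     3  |    -15 ]
R3 ← R3 + R1
  [ 1  -1/4   3/4  |  -13/4 ]
  [ 0   1/2  -9/2  |   43/2 ]
  [ 0  -1/4  15/4  |  -73/4 ]
R2 ← 2·R2
  [ 1  -1/4   3/4  |  -13/4 ]
  [ 0     1    -9  |     43 ]
  [ 0  -1/4  15/4  |  -73/4 ]
R3 ← R3 + 1/4·R2
  [ 1  -1/4  3/4  |  -13/4 ]
  [ 0     1   -9  |     43 ]
  [ 0     0  3/2  |  -15/2 ]
R3 ← 2/3·R3
  [ 1  -1/4  3/4  |  -13/4 ]
  [ 0     1   -9  |     43 ]
  [ 0     0    1  |     -5 ]
R2 ← R2 + 9·R3
  [ 1  -1/4  3/4  |  -13/4 ]
  [ 0     1    0  |     -2 ]
  [ 0     0    1  |     -5 ]
R1 ← R1 − 3/4·R3
  [ 1  -1/4  0  |  1/2 ]
  [ 0     1  0  |   -2 ]
  [ 0     0  1  |   -5 ]
R1 ← R1 + 1/4·R2
  [ 1  0  0  |   0 ]
  [ 0  1  0  |  -2 ]
  [ 0  0  1  |  -5 ]
Reading off the last column: u = 0, v = -2, w = -5.

(0, -2, -5)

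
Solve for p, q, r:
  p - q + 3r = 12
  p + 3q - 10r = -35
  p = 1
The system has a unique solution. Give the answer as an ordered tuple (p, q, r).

(1, -2, 3)

Form the augmented matrix and row-reduce:
  [ 1  -1    3  |   12 ]
  [ 1   3  -10  |  -35 ]
  [ 1   0    0  |    1 ]
ρ2 := ρ2 − ρ1
  [ 1  -1    3  |   12 ]
  [ 0   4  -13  |  -47 ]
  [ 1   0    0  |    1 ]
ρ3 := ρ3 − ρ1
  [ 1  -1    3  |   12 ]
  [ 0   4  -13  |  -47 ]
  [ 0   1   -3  |  -11 ]
ρ2 := 1/4·ρ2
  [ 1  -1      3  |     12 ]
  [ 0   1  -13/4  |  -47/4 ]
  [ 0   1     -3  |    -11 ]
ρ3 := ρ3 − ρ2
  [ 1  -1      3  |     12 ]
  [ 0   1  -13/4  |  -47/4 ]
  [ 0   0    1/4  |    3/4 ]
ρ3 := 4·ρ3
  [ 1  -1      3  |     12 ]
  [ 0   1  -13/4  |  -47/4 ]
  [ 0   0      1  |      3 ]
ρ2 := ρ2 + 13/4·ρ3
  [ 1  -1  3  |  12 ]
  [ 0   1  0  |  -2 ]
  [ 0   0  1  |   3 ]
ρ1 := ρ1 − 3·ρ3
  [ 1  -1  0  |   3 ]
  [ 0   1  0  |  -2 ]
  [ 0   0  1  |   3 ]
ρ1 := ρ1 + ρ2
  [ 1  0  0  |   1 ]
  [ 0  1  0  |  -2 ]
  [ 0  0  1  |   3 ]
Reading off the last column: p = 1, q = -2, r = 3.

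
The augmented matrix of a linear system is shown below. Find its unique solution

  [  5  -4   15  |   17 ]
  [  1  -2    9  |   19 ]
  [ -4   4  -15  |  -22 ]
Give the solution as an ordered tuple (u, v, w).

(-5, -3, 2)

r1 -> 1/5·r1
  [  1  -4/5    3  |  17/5 ]
  [  1    -2    9  |    19 ]
  [ -4     4  -15  |   -22 ]
r2 -> r2 − r1
  [  1  -4/5    3  |  17/5 ]
  [  0  -6/5    6  |  78/5 ]
  [ -4     4  -15  |   -22 ]
r3 -> r3 + 4·r1
  [ 1  -4/5   3  |   17/5 ]
  [ 0  -6/5   6  |   78/5 ]
  [ 0   4/5  -3  |  -42/5 ]
r2 -> -5/6·r2
  [ 1  -4/5   3  |   17/5 ]
  [ 0     1  -5  |    -13 ]
  [ 0   4/5  -3  |  -42/5 ]
r3 -> r3 − 4/5·r2
  [ 1  -4/5   3  |  17/5 ]
  [ 0     1  -5  |   -13 ]
  [ 0     0   1  |     2 ]
r2 -> r2 + 5·r3
  [ 1  -4/5  3  |  17/5 ]
  [ 0     1  0  |    -3 ]
  [ 0     0  1  |     2 ]
r1 -> r1 − 3·r3
  [ 1  -4/5  0  |  -13/5 ]
  [ 0     1  0  |     -3 ]
  [ 0     0  1  |      2 ]
r1 -> r1 + 4/5·r2
  [ 1  0  0  |  -5 ]
  [ 0  1  0  |  -3 ]
  [ 0  0  1  |   2 ]
Reading off the last column: u = -5, v = -3, w = 2.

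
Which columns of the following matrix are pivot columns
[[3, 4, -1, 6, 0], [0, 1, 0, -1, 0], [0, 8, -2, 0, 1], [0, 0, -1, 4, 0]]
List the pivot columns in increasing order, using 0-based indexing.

0, 1, 2, 4

r1 := 1/3·r1
  [ 1  4/3  -1/3   2  0 ]
  [ 0    1     0  -1  0 ]
  [ 0    8    -2   0  1 ]
  [ 0    0    -1   4  0 ]
r3 := r3 − 8·r2
  [ 1  4/3  -1/3   2  0 ]
  [ 0    1     0  -1  0 ]
  [ 0    0    -2   8  1 ]
  [ 0    0    -1   4  0 ]
r3 := -1/2·r3
  [ 1  4/3  -1/3   2     0 ]
  [ 0    1     0  -1     0 ]
  [ 0    0     1  -4  -1/2 ]
  [ 0    0    -1   4     0 ]
r4 := r4 + r3
  [ 1  4/3  -1/3   2     0 ]
  [ 0    1     0  -1     0 ]
  [ 0    0     1  -4  -1/2 ]
  [ 0    0     0   0  -1/2 ]
r4 := -2·r4
  [ 1  4/3  -1/3   2     0 ]
  [ 0    1     0  -1     0 ]
  [ 0    0     1  -4  -1/2 ]
  [ 0    0     0   0     1 ]
r3 := r3 + 1/2·r4
  [ 1  4/3  -1/3   2  0 ]
  [ 0    1     0  -1  0 ]
  [ 0    0     1  -4  0 ]
  [ 0    0     0   0  1 ]
r1 := r1 + 1/3·r3
  [ 1  4/3  0  2/3  0 ]
  [ 0    1  0   -1  0 ]
  [ 0    0  1   -4  0 ]
  [ 0    0  0    0  1 ]
r1 := r1 − 4/3·r2
  [ 1  0  0   2  0 ]
  [ 0  1  0  -1  0 ]
  [ 0  0  1  -4  0 ]
  [ 0  0  0   0  1 ]
Pivot columns are the columns containing a leading 1.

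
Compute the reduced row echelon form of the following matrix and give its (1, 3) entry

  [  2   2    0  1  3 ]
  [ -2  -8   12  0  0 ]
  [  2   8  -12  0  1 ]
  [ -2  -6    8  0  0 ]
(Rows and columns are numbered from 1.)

2

Multiply R1 by 1/2.
  [  1   1    0  1/2  3/2 ]
  [ -2  -8   12    0    0 ]
  [  2   8  -12    0    1 ]
  [ -2  -6    8    0    0 ]
Add 2 times R1 to R2.
  [  1   1    0  1/2  3/2 ]
  [  0  -6   12    1    3 ]
  [  2   8  -12    0    1 ]
  [ -2  -6    8    0    0 ]
Subtract 2 times R1 from R3.
  [  1   1    0  1/2  3/2 ]
  [  0  -6   12    1    3 ]
  [  0   6  -12   -1   -2 ]
  [ -2  -6    8    0    0 ]
Add 2 times R1 to R4.
  [ 1   1    0  1/2  3/2 ]
  [ 0  -6   12    1    3 ]
  [ 0   6  -12   -1   -2 ]
  [ 0  -4    8    1    3 ]
Multiply R2 by -1/6.
  [ 1   1    0   1/2   3/2 ]
  [ 0   1   -2  -1/6  -1/2 ]
  [ 0   6  -12    -1    -2 ]
  [ 0  -4    8     1     3 ]
Subtract 6 times R2 from R3.
  [ 1   1   0   1/2   3/2 ]
  [ 0   1  -2  -1/6  -1/2 ]
  [ 0   0   0     0     1 ]
  [ 0  -4   8     1     3 ]
Add 4 times R2 to R4.
  [ 1  1   0   1/2   3/2 ]
  [ 0  1  -2  -1/6  -1/2 ]
  [ 0  0   0     0     1 ]
  [ 0  0   0   1/3     1 ]
Swap R3 and R4.
  [ 1  1   0   1/2   3/2 ]
  [ 0  1  -2  -1/6  -1/2 ]
  [ 0  0   0   1/3     1 ]
  [ 0  0   0     0     1 ]
Multiply R3 by 3.
  [ 1  1   0   1/2   3/2 ]
  [ 0  1  -2  -1/6  -1/2 ]
  [ 0  0   0     1     3 ]
  [ 0  0   0     0     1 ]
Subtract 3 times R4 from R3.
  [ 1  1   0   1/2   3/2 ]
  [ 0  1  -2  -1/6  -1/2 ]
  [ 0  0   0     1     0 ]
  [ 0  0   0     0     1 ]
Add 1/2 times R4 to R2.
  [ 1  1   0   1/2  3/2 ]
  [ 0  1  -2  -1/6    0 ]
  [ 0  0   0     1    0 ]
  [ 0  0   0     0    1 ]
Subtract 3/2 times R4 from R1.
  [ 1  1   0   1/2  0 ]
  [ 0  1  -2  -1/6  0 ]
  [ 0  0   0     1  0 ]
  [ 0  0   0     0  1 ]
Add 1/6 times R3 to R2.
  [ 1  1   0  1/2  0 ]
  [ 0  1  -2    0  0 ]
  [ 0  0   0    1  0 ]
  [ 0  0   0    0  1 ]
Subtract 1/2 times R3 from R1.
  [ 1  1   0  0  0 ]
  [ 0  1  -2  0  0 ]
  [ 0  0   0  1  0 ]
  [ 0  0   0  0  1 ]
Subtract R2 from R1.
  [ 1  0   2  0  0 ]
  [ 0  1  -2  0  0 ]
  [ 0  0   0  1  0 ]
  [ 0  0   0  0  1 ]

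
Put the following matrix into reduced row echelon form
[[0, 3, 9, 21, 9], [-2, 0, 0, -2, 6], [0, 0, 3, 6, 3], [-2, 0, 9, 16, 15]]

R1 ↔ R2
  [ -2  0  0  -2   6 ]
  [  0  3  9  21   9 ]
  [  0  0  3   6   3 ]
  [ -2  0  9  16  15 ]
R1 -> -1/2·R1
  [  1  0  0   1  -3 ]
  [  0  3  9  21   9 ]
  [  0  0  3   6   3 ]
  [ -2  0  9  16  15 ]
R4 -> R4 + 2·R1
  [ 1  0  0   1  -3 ]
  [ 0  3  9  21   9 ]
  [ 0  0  3   6   3 ]
  [ 0  0  9  18   9 ]
R2 -> 1/3·R2
  [ 1  0  0   1  -3 ]
  [ 0  1  3   7   3 ]
  [ 0  0  3   6   3 ]
  [ 0  0  9  18   9 ]
R3 -> 1/3·R3
  [ 1  0  0   1  -3 ]
  [ 0  1  3   7   3 ]
  [ 0  0  1   2   1 ]
  [ 0  0  9  18   9 ]
R4 -> R4 − 9·R3
  [ 1  0  0  1  -3 ]
  [ 0  1  3  7   3 ]
  [ 0  0  1  2   1 ]
  [ 0  0  0  0   0 ]
R2 -> R2 − 3·R3
  [ 1  0  0  1  -3 ]
  [ 0  1  0  1   0 ]
  [ 0  0  1  2   1 ]
  [ 0  0  0  0   0 ]

[[1, 0, 0, 1, -3], [0, 1, 0, 1, 0], [0, 0, 1, 2, 1], [0, 0, 0, 0, 0]]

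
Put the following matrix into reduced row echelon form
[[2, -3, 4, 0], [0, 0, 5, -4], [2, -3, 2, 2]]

Multiply R1 by 1/2.
  [ 1  -3/2  2   0 ]
  [ 0     0  5  -4 ]
  [ 2    -3  2   2 ]
Subtract 2 times R1 from R3.
  [ 1  -3/2   2   0 ]
  [ 0     0   5  -4 ]
  [ 0     0  -2   2 ]
Multiply R2 by 1/5.
  [ 1  -3/2   2     0 ]
  [ 0     0   1  -4/5 ]
  [ 0     0  -2     2 ]
Add 2 times R2 to R3.
  [ 1  -3/2  2     0 ]
  [ 0     0  1  -4/5 ]
  [ 0     0  0   2/5 ]
Multiply R3 by 5/2.
  [ 1  -3/2  2     0 ]
  [ 0     0  1  -4/5 ]
  [ 0     0  0     1 ]
Add 4/5 times R3 to R2.
  [ 1  -3/2  2  0 ]
  [ 0     0  1  0 ]
  [ 0     0  0  1 ]
Subtract 2 times R2 from R1.
  [ 1  -3/2  0  0 ]
  [ 0     0  1  0 ]
  [ 0     0  0  1 ]

[[1, -3/2, 0, 0], [0, 0, 1, 0], [0, 0, 0, 1]]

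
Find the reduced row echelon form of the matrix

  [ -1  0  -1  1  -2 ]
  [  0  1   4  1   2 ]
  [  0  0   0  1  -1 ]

[[1, 0, 1, 0, 1], [0, 1, 4, 0, 3], [0, 0, 0, 1, -1]]

R1 -> -1·R1
  [ 1  0  1  -1   2 ]
  [ 0  1  4   1   2 ]
  [ 0  0  0   1  -1 ]
R2 -> R2 − R3
  [ 1  0  1  -1   2 ]
  [ 0  1  4   0   3 ]
  [ 0  0  0   1  -1 ]
R1 -> R1 + R3
  [ 1  0  1  0   1 ]
  [ 0  1  4  0   3 ]
  [ 0  0  0  1  -1 ]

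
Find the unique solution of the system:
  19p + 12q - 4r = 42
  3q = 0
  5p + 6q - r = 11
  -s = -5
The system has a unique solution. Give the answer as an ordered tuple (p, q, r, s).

(2, 0, -1, 5)

Form the augmented matrix and row-reduce:
  [ 19  12  -4   0  |  42 ]
  [  0   3   0   0  |   0 ]
  [  5   6  -1   0  |  11 ]
  [  0   0   0  -1  |  -5 ]
r1 -> 1/19·r1
  [ 1  12/19  -4/19   0  |  42/19 ]
  [ 0      3      0   0  |      0 ]
  [ 5      6     -1   0  |     11 ]
  [ 0      0      0  -1  |     -5 ]
r3 -> r3 − 5·r1
  [ 1  12/19  -4/19   0  |  42/19 ]
  [ 0      3      0   0  |      0 ]
  [ 0  54/19   1/19   0  |  -1/19 ]
  [ 0      0      0  -1  |     -5 ]
r2 -> 1/3·r2
  [ 1  12/19  -4/19   0  |  42/19 ]
  [ 0      1      0   0  |      0 ]
  [ 0  54/19   1/19   0  |  -1/19 ]
  [ 0      0      0  -1  |     -5 ]
r3 -> r3 − 54/19·r2
  [ 1  12/19  -4/19   0  |  42/19 ]
  [ 0      1      0   0  |      0 ]
  [ 0      0   1/19   0  |  -1/19 ]
  [ 0      0      0  -1  |     -5 ]
r3 -> 19·r3
  [ 1  12/19  -4/19   0  |  42/19 ]
  [ 0      1      0   0  |      0 ]
  [ 0      0      1   0  |     -1 ]
  [ 0      0      0  -1  |     -5 ]
r4 -> -1·r4
  [ 1  12/19  -4/19  0  |  42/19 ]
  [ 0      1      0  0  |      0 ]
  [ 0      0      1  0  |     -1 ]
  [ 0      0      0  1  |      5 ]
r1 -> r1 + 4/19·r3
  [ 1  12/19  0  0  |   2 ]
  [ 0      1  0  0  |   0 ]
  [ 0      0  1  0  |  -1 ]
  [ 0      0  0  1  |   5 ]
r1 -> r1 − 12/19·r2
  [ 1  0  0  0  |   2 ]
  [ 0  1  0  0  |   0 ]
  [ 0  0  1  0  |  -1 ]
  [ 0  0  0  1  |   5 ]
Reading off the last column: p = 2, q = 0, r = -1, s = 5.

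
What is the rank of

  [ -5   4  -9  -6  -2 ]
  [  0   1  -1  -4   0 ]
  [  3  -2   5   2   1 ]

rank = 3

Multiply R1 by -1/5.
  [ 1  -4/5  9/5  6/5  2/5 ]
  [ 0     1   -1   -4    0 ]
  [ 3    -2    5    2    1 ]
Subtract 3 times R1 from R3.
  [ 1  -4/5   9/5   6/5   2/5 ]
  [ 0     1    -1    -4     0 ]
  [ 0   2/5  -2/5  -8/5  -1/5 ]
Subtract 2/5 times R2 from R3.
  [ 1  -4/5  9/5  6/5   2/5 ]
  [ 0     1   -1   -4     0 ]
  [ 0     0    0    0  -1/5 ]
Multiply R3 by -5.
  [ 1  -4/5  9/5  6/5  2/5 ]
  [ 0     1   -1   -4    0 ]
  [ 0     0    0    0    1 ]
Subtract 2/5 times R3 from R1.
  [ 1  -4/5  9/5  6/5  0 ]
  [ 0     1   -1   -4  0 ]
  [ 0     0    0    0  1 ]
Add 4/5 times R2 to R1.
  [ 1  0   1  -2  0 ]
  [ 0  1  -1  -4  0 ]
  [ 0  0   0   0  1 ]
The reduced form has 3 nonzero rows.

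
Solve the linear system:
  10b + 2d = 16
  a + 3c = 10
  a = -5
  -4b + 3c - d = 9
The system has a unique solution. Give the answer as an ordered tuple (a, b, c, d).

Form the augmented matrix and row-reduce:
  [ 0  10  0   2  |  16 ]
  [ 1   0  3   0  |  10 ]
  [ 1   0  0   0  |  -5 ]
  [ 0  -4  3  -1  |   9 ]
Swap R1 and R2.
  [ 1   0  3   0  |  10 ]
  [ 0  10  0   2  |  16 ]
  [ 1   0  0   0  |  -5 ]
  [ 0  -4  3  -1  |   9 ]
Subtract R1 from R3.
  [ 1   0   3   0  |   10 ]
  [ 0  10   0   2  |   16 ]
  [ 0   0  -3   0  |  -15 ]
  [ 0  -4   3  -1  |    9 ]
Multiply R2 by 1/10.
  [ 1   0   3    0  |   10 ]
  [ 0   1   0  1/5  |  8/5 ]
  [ 0   0  -3    0  |  -15 ]
  [ 0  -4   3   -1  |    9 ]
Add 4 times R2 to R4.
  [ 1  0   3     0  |    10 ]
  [ 0  1   0   1/5  |   8/5 ]
  [ 0  0  -3     0  |   -15 ]
  [ 0  0   3  -1/5  |  77/5 ]
Multiply R3 by -1/3.
  [ 1  0  3     0  |    10 ]
  [ 0  1  0   1/5  |   8/5 ]
  [ 0  0  1     0  |     5 ]
  [ 0  0  3  -1/5  |  77/5 ]
Subtract 3 times R3 from R4.
  [ 1  0  3     0  |   10 ]
  [ 0  1  0   1/5  |  8/5 ]
  [ 0  0  1     0  |    5 ]
  [ 0  0  0  -1/5  |  2/5 ]
Multiply R4 by -5.
  [ 1  0  3    0  |   10 ]
  [ 0  1  0  1/5  |  8/5 ]
  [ 0  0  1    0  |    5 ]
  [ 0  0  0    1  |   -2 ]
Subtract 1/5 times R4 from R2.
  [ 1  0  3  0  |  10 ]
  [ 0  1  0  0  |   2 ]
  [ 0  0  1  0  |   5 ]
  [ 0  0  0  1  |  -2 ]
Subtract 3 times R3 from R1.
  [ 1  0  0  0  |  -5 ]
  [ 0  1  0  0  |   2 ]
  [ 0  0  1  0  |   5 ]
  [ 0  0  0  1  |  -2 ]
Reading off the last column: a = -5, b = 2, c = 5, d = -2.

(-5, 2, 5, -2)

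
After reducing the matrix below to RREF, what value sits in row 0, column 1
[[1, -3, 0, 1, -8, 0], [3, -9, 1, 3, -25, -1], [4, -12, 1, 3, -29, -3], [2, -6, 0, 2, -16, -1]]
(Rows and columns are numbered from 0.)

-3

R2 -> R2 − 3·R1
  [ 1   -3  0  1   -8   0 ]
  [ 0    0  1  0   -1  -1 ]
  [ 4  -12  1  3  -29  -3 ]
  [ 2   -6  0  2  -16  -1 ]
R3 -> R3 − 4·R1
  [ 1  -3  0   1   -8   0 ]
  [ 0   0  1   0   -1  -1 ]
  [ 0   0  1  -1    3  -3 ]
  [ 2  -6  0   2  -16  -1 ]
R4 -> R4 − 2·R1
  [ 1  -3  0   1  -8   0 ]
  [ 0   0  1   0  -1  -1 ]
  [ 0   0  1  -1   3  -3 ]
  [ 0   0  0   0   0  -1 ]
R3 -> R3 − R2
  [ 1  -3  0   1  -8   0 ]
  [ 0   0  1   0  -1  -1 ]
  [ 0   0  0  -1   4  -2 ]
  [ 0   0  0   0   0  -1 ]
R3 -> -1·R3
  [ 1  -3  0  1  -8   0 ]
  [ 0   0  1  0  -1  -1 ]
  [ 0   0  0  1  -4   2 ]
  [ 0   0  0  0   0  -1 ]
R4 -> -1·R4
  [ 1  -3  0  1  -8   0 ]
  [ 0   0  1  0  -1  -1 ]
  [ 0   0  0  1  -4   2 ]
  [ 0   0  0  0   0   1 ]
R3 -> R3 − 2·R4
  [ 1  -3  0  1  -8   0 ]
  [ 0   0  1  0  -1  -1 ]
  [ 0   0  0  1  -4   0 ]
  [ 0   0  0  0   0   1 ]
R2 -> R2 + R4
  [ 1  -3  0  1  -8  0 ]
  [ 0   0  1  0  -1  0 ]
  [ 0   0  0  1  -4  0 ]
  [ 0   0  0  0   0  1 ]
R1 -> R1 − R3
  [ 1  -3  0  0  -4  0 ]
  [ 0   0  1  0  -1  0 ]
  [ 0   0  0  1  -4  0 ]
  [ 0   0  0  0   0  1 ]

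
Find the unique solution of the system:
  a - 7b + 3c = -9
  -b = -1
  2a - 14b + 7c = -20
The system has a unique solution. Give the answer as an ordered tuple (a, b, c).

Form the augmented matrix and row-reduce:
  [ 1   -7  3  |   -9 ]
  [ 0   -1  0  |   -1 ]
  [ 2  -14  7  |  -20 ]
ρ3 -> ρ3 − 2·ρ1
  [ 1  -7  3  |  -9 ]
  [ 0  -1  0  |  -1 ]
  [ 0   0  1  |  -2 ]
ρ2 -> -1·ρ2
  [ 1  -7  3  |  -9 ]
  [ 0   1  0  |   1 ]
  [ 0   0  1  |  -2 ]
ρ1 -> ρ1 − 3·ρ3
  [ 1  -7  0  |  -3 ]
  [ 0   1  0  |   1 ]
  [ 0   0  1  |  -2 ]
ρ1 -> ρ1 + 7·ρ2
  [ 1  0  0  |   4 ]
  [ 0  1  0  |   1 ]
  [ 0  0  1  |  -2 ]
Reading off the last column: a = 4, b = 1, c = -2.

(4, 1, -2)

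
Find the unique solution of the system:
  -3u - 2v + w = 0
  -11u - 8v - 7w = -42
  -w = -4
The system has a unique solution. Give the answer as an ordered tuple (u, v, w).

(2, -1, 4)

Form the augmented matrix and row-reduce:
  [  -3  -2   1  |    0 ]
  [ -11  -8  -7  |  -42 ]
  [   0   0  -1  |   -4 ]
R1 := -1/3·R1
  [   1  2/3  -1/3  |    0 ]
  [ -11   -8    -7  |  -42 ]
  [   0    0    -1  |   -4 ]
R2 := R2 + 11·R1
  [ 1   2/3   -1/3  |    0 ]
  [ 0  -2/3  -32/3  |  -42 ]
  [ 0     0     -1  |   -4 ]
R2 := -3/2·R2
  [ 1  2/3  -1/3  |   0 ]
  [ 0    1    16  |  63 ]
  [ 0    0    -1  |  -4 ]
R3 := -1·R3
  [ 1  2/3  -1/3  |   0 ]
  [ 0    1    16  |  63 ]
  [ 0    0     1  |   4 ]
R2 := R2 − 16·R3
  [ 1  2/3  -1/3  |   0 ]
  [ 0    1     0  |  -1 ]
  [ 0    0     1  |   4 ]
R1 := R1 + 1/3·R3
  [ 1  2/3  0  |  4/3 ]
  [ 0    1  0  |   -1 ]
  [ 0    0  1  |    4 ]
R1 := R1 − 2/3·R2
  [ 1  0  0  |   2 ]
  [ 0  1  0  |  -1 ]
  [ 0  0  1  |   4 ]
Reading off the last column: u = 2, v = -1, w = 4.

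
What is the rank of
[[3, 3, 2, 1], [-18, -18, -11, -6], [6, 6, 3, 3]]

rank = 3

R1 := 1/3·R1
R2 := R2 + 18·R1
R3 := R3 − 6·R1
R3 := R3 + R2
R1 := R1 − 1/3·R3
R1 := R1 − 2/3·R2
The reduced form has 3 nonzero rows.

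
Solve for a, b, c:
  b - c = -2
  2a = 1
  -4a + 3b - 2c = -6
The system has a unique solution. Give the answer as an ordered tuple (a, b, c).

(1/2, 0, 2)

Form the augmented matrix and row-reduce:
  [  0  1  -1  |  -2 ]
  [  2  0   0  |   1 ]
  [ -4  3  -2  |  -6 ]
R1 ↔ R2
  [  2  0   0  |   1 ]
  [  0  1  -1  |  -2 ]
  [ -4  3  -2  |  -6 ]
R1 := 1/2·R1
  [  1  0   0  |  1/2 ]
  [  0  1  -1  |   -2 ]
  [ -4  3  -2  |   -6 ]
R3 := R3 + 4·R1
  [ 1  0   0  |  1/2 ]
  [ 0  1  -1  |   -2 ]
  [ 0  3  -2  |   -4 ]
R3 := R3 − 3·R2
  [ 1  0   0  |  1/2 ]
  [ 0  1  -1  |   -2 ]
  [ 0  0   1  |    2 ]
R2 := R2 + R3
  [ 1  0  0  |  1/2 ]
  [ 0  1  0  |    0 ]
  [ 0  0  1  |    2 ]
Reading off the last column: a = 1/2, b = 0, c = 2.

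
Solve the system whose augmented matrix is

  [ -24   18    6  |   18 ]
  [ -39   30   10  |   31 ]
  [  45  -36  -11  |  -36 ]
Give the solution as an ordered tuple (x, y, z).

(1, 4/3, 3)

Multiply R1 by -1/24.
  [   1  -3/4  -1/4  |  -3/4 ]
  [ -39    30    10  |    31 ]
  [  45   -36   -11  |   -36 ]
Add 39 times R1 to R2.
  [  1  -3/4  -1/4  |  -3/4 ]
  [  0   3/4   1/4  |   7/4 ]
  [ 45   -36   -11  |   -36 ]
Subtract 45 times R1 from R3.
  [ 1  -3/4  -1/4  |  -3/4 ]
  [ 0   3/4   1/4  |   7/4 ]
  [ 0  -9/4   1/4  |  -9/4 ]
Multiply R2 by 4/3.
  [ 1  -3/4  -1/4  |  -3/4 ]
  [ 0     1   1/3  |   7/3 ]
  [ 0  -9/4   1/4  |  -9/4 ]
Add 9/4 times R2 to R3.
  [ 1  -3/4  -1/4  |  -3/4 ]
  [ 0     1   1/3  |   7/3 ]
  [ 0     0     1  |     3 ]
Subtract 1/3 times R3 from R2.
  [ 1  -3/4  -1/4  |  -3/4 ]
  [ 0     1     0  |   4/3 ]
  [ 0     0     1  |     3 ]
Add 1/4 times R3 to R1.
  [ 1  -3/4  0  |    0 ]
  [ 0     1  0  |  4/3 ]
  [ 0     0  1  |    3 ]
Add 3/4 times R2 to R1.
  [ 1  0  0  |    1 ]
  [ 0  1  0  |  4/3 ]
  [ 0  0  1  |    3 ]
Reading off the last column: x = 1, y = 4/3, z = 3.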